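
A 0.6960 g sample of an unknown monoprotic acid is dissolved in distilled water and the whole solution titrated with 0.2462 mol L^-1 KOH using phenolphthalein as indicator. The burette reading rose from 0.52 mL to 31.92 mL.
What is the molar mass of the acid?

n(KOH) = 0.03140 L × 0.2462 mol/L = 7.731 × 10^-3 mol
n(HA) = 7.731 × 10^-3 mol (1:1 ratio)
M = m / n = 0.6960 g / 7.731 × 10^-3 mol = 90.03 g/mol

90.03 g/mol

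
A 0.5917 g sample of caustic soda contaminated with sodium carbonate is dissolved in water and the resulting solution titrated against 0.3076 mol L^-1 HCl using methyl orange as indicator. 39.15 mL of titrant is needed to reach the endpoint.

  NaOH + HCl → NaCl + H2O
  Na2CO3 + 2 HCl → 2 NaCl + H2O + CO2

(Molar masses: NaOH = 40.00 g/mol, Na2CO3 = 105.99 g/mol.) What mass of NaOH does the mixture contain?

n(HCl) = 0.03915 × 0.3076 = 0.01204 mol
Let x = n(NaOH), y = n(Na2CO3).
Titrant: 1x + 2y = 0.01204;  mass: 40.00x + 105.99y = 0.5917
Solving, x = 3.578 × 10^-3 mol, y = 4.232 × 10^-3 mol
mass of NaOH = 3.578 × 10^-3 × 40.00 = 0.1431 g

0.1431 g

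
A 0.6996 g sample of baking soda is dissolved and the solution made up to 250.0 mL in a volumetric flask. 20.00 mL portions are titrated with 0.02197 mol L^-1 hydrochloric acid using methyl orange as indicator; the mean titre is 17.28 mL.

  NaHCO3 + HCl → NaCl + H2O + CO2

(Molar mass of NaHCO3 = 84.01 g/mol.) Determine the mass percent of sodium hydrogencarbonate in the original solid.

n(HCl) per titration = 0.01728 × 0.02197 = 3.796 × 10^-4 mol
n(NaHCO3) in each aliquot = 3.796 × 10^-4 mol (1:1 ratio)
n(NaHCO3) in the whole flask = 3.796 × 10^-4 × 250.0/20.00 = 4.746 × 10^-3 mol
mass of NaHCO3 = 4.746 × 10^-3 × 84.01 = 0.3987 g
% NaHCO3 = 0.3987 / 0.6996 × 100 = 56.99 %

56.99 %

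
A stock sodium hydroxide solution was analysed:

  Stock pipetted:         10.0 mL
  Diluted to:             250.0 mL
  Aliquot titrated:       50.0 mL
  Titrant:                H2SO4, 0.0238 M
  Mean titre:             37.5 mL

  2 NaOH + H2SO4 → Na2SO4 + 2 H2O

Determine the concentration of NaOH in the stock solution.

0.893 M

n(H2SO4) = 0.0375 × 0.0238 = 8.93 × 10^-4 mol
From the 2:1 ratio, n(NaOH) in the aliquot = 2/1 × 8.93 × 10^-4 = 1.79 × 10^-3 mol
[NaOH]_dilute = 1.79 × 10^-3 / 0.0500 = 0.0357 mol/L
Dilution factor = 250.0 / 10.0 = 25.00
[NaOH]_stock = 0.0357 × 25.00 = 0.893 mol/L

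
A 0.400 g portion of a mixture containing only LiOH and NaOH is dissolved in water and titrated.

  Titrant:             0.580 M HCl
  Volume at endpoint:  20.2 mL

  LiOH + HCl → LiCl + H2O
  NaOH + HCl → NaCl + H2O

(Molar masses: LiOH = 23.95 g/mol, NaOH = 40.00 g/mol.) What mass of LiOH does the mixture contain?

0.102 g

n(HCl) = 0.0202 × 0.580 = 0.0117 mol
Let x = n(LiOH), y = n(NaOH).
Titrant: 1x + 1y = 0.0117;  mass: 23.95x + 40.00y = 0.400
Solving, x = 4.28 × 10^-3 mol, y = 7.44 × 10^-3 mol
mass of LiOH = 4.28 × 10^-3 × 23.95 = 0.102 g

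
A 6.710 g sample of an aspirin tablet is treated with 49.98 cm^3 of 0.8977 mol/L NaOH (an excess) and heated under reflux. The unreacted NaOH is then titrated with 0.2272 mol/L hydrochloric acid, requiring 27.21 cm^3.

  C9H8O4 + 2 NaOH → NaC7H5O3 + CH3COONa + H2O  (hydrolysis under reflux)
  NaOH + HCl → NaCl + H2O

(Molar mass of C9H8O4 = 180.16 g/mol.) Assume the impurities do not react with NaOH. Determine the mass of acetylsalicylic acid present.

n(NaOH) added = 0.04998 × 0.8977 = 0.04487 mol
n(HCl) used in back-titration = 0.02721 × 0.2272 = 6.182 × 10^-3 mol
n(NaOH) left over = 6.182 × 10^-3 mol (1:1 ratio)
n(NaOH) consumed by analyte = 0.04487 − 6.182 × 10^-3 = 0.03868 mol
From the 1:2 ratio, n(C9H8O4) = 1/2 × 0.03868 = 0.01934 mol
mass of C9H8O4 = 0.01934 × 180.16 = 3.485 g

3.485 g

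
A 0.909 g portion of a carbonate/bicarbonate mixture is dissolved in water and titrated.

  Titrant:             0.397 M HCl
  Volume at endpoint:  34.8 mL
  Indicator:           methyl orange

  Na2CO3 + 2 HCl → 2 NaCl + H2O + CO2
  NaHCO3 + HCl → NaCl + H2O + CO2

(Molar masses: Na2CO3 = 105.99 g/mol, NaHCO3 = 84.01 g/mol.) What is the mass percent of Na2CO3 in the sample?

n(HCl) = 0.0348 × 0.397 = 0.0138 mol
Let x = n(Na2CO3), y = n(NaHCO3).
Titrant: 2x + 1y = 0.0138;  mass: 105.99x + 84.01y = 0.909
Solving, x = 4.06 × 10^-3 mol, y = 5.70 × 10^-3 mol
mass of Na2CO3 = 4.06 × 10^-3 × 105.99 = 0.430 g
% Na2CO3 = 0.430 / 0.909 × 100 = 47.3 %

47.3 %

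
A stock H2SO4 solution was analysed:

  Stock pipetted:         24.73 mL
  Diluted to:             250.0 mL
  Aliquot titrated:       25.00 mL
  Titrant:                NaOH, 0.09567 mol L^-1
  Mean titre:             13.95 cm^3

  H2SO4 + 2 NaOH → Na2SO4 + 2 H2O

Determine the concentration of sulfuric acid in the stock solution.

n(NaOH) = 0.01395 × 0.09567 = 1.335 × 10^-3 mol
From the 1:2 ratio, n(H2SO4) in the aliquot = 1/2 × 1.335 × 10^-3 = 6.673 × 10^-4 mol
[H2SO4]_dilute = 6.673 × 10^-4 / 0.02500 = 0.02669 mol/L
Dilution factor = 250.0 / 24.73 = 10.11
[H2SO4]_stock = 0.02669 × 10.11 = 0.2698 mol/L

0.2698 mol/L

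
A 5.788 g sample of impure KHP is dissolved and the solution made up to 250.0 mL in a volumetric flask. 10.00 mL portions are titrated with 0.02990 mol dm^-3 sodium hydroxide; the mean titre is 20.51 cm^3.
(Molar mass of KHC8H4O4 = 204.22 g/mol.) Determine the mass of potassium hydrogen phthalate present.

KHC8H4O4 + NaOH → KNaC8H4O4 + H2O
n(NaOH) per titration = 0.02051 × 0.02990 = 6.132 × 10^-4 mol
n(KHC8H4O4) in each aliquot = 6.132 × 10^-4 mol (1:1 ratio)
n(KHC8H4O4) in the whole flask = 6.132 × 10^-4 × 250.0/10.00 = 0.01533 mol
mass of KHC8H4O4 = 0.01533 × 204.22 = 3.131 g

3.131 g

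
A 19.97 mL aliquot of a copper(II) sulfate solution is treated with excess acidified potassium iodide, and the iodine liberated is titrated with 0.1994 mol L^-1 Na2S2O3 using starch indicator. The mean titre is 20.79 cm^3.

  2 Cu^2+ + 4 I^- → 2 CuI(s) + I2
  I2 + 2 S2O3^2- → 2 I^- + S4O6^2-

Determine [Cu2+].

0.2076 mol/L

n(S2O3^2-) = 0.02079 × 0.1994 = 4.146 × 10^-3 mol
n(I2) = n(S2O3^2-)/2 = 2.073 × 10^-3 mol
From the 2:1 ratio, n(Cu2+) in the aliquot = 2/1 × 2.073 × 10^-3 = 4.146 × 10^-3 mol
[Cu2+] = 4.146 × 10^-3 / 0.01997 = 0.2076 mol/L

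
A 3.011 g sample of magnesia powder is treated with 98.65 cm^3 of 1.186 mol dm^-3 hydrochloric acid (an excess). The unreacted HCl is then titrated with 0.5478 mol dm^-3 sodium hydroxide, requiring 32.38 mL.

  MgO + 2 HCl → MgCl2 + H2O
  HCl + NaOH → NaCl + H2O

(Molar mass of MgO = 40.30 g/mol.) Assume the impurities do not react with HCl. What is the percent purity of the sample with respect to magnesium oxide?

n(HCl) added = 0.09865 × 1.186 = 0.1170 mol
n(NaOH) used in back-titration = 0.03238 × 0.5478 = 0.01774 mol
n(HCl) left over = 0.01774 mol (1:1 ratio)
n(HCl) consumed by analyte = 0.1170 − 0.01774 = 0.09926 mol
From the 1:2 ratio, n(MgO) = 1/2 × 0.09926 = 0.04963 mol
mass of MgO = 0.04963 × 40.30 = 2.000 g
% MgO = 2.000 / 3.011 × 100 = 66.43 %

66.43 %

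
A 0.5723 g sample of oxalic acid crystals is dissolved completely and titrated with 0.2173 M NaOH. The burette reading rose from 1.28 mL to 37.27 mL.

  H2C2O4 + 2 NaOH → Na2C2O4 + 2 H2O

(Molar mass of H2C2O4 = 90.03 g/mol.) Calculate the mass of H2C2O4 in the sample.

n(NaOH) = 0.03599 L × 0.2173 mol/L = 7.821 × 10^-3 mol
From the 1:2 ratio, n(H2C2O4) = 1/2 × 7.821 × 10^-3 = 3.910 × 10^-3 mol
mass of H2C2O4 = 3.910 × 10^-3 × 90.03 g/mol = 0.3520 g

0.3520 g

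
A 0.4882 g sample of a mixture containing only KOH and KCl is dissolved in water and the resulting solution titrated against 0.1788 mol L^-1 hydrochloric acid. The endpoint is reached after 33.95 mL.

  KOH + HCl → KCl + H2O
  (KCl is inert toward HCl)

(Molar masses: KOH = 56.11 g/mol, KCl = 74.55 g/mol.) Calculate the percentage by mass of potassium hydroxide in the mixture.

n(HCl) = 0.03395 × 0.1788 = 6.070 × 10^-3 mol
Let x = n(KOH), y = n(KCl).
Titrant: 1x = 6.070 × 10^-3;  mass: 56.11x + 74.55y = 0.4882
Solving, x = 6.070 × 10^-3 mol, y = 1.980 × 10^-3 mol
mass of KOH = 6.070 × 10^-3 × 56.11 = 0.3406 g
% KOH = 0.3406 / 0.4882 × 100 = 69.77 %

69.77 %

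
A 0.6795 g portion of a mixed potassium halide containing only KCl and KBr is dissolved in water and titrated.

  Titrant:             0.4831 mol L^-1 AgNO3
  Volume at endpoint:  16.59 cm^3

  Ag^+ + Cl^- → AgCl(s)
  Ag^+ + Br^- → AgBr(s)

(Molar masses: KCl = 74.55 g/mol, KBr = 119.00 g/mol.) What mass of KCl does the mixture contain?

n(AgNO3) = 0.01659 × 0.4831 = 8.015 × 10^-3 mol
Let x = n(KCl), y = n(KBr).
Titrant: 1x + 1y = 8.015 × 10^-3;  mass: 74.55x + 119.00y = 0.6795
Solving, x = 6.170 × 10^-3 mol, y = 1.845 × 10^-3 mol
mass of KCl = 6.170 × 10^-3 × 74.55 = 0.4599 g

0.4599 g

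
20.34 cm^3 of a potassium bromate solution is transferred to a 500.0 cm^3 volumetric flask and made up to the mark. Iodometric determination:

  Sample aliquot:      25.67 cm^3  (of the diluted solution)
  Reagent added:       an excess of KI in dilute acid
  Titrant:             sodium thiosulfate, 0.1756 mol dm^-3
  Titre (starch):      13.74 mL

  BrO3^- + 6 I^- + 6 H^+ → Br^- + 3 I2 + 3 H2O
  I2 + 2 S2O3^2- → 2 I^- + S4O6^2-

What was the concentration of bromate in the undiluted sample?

n(S2O3^2-) = 0.01374 × 0.1756 = 2.413 × 10^-3 mol
n(I2) = n(S2O3^2-)/2 = 1.206 × 10^-3 mol
From the 1:3 ratio, n(BrO3^-) in the aliquot = 1/3 × 1.206 × 10^-3 = 4.021 × 10^-4 mol
[BrO3^-]_dilute = 4.021 × 10^-4 / 0.02567 = 0.01567 mol/L
[BrO3^-]_original = 0.01567 × 500.0/20.34 = 0.3851 mol/L

0.3851 mol/L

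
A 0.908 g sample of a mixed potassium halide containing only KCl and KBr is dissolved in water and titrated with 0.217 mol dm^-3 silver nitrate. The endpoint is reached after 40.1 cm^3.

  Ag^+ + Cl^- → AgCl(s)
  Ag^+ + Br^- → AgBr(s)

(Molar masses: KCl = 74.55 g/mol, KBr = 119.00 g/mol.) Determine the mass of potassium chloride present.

0.214 g

n(AgNO3) = 0.0401 × 0.217 = 8.70 × 10^-3 mol
Let x = n(KCl), y = n(KBr).
Titrant: 1x + 1y = 8.70 × 10^-3;  mass: 74.55x + 119.00y = 0.908
Solving, x = 2.87 × 10^-3 mol, y = 5.83 × 10^-3 mol
mass of KCl = 2.87 × 10^-3 × 74.55 = 0.214 g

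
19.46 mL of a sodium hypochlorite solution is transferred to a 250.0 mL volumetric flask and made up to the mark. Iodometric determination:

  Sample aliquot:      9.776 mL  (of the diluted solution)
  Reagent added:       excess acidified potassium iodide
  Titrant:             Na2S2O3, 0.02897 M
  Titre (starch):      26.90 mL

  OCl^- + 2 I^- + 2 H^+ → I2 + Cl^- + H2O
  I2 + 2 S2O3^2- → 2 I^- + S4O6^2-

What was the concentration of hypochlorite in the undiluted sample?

n(S2O3^2-) = 0.02690 × 0.02897 = 7.793 × 10^-4 mol
n(I2) = n(S2O3^2-)/2 = 3.896 × 10^-4 mol
n(OCl^-) in the aliquot = 3.896 × 10^-4 mol (1:1 ratio)
[OCl^-]_dilute = 3.896 × 10^-4 / 0.009776 = 0.03986 mol/L
[OCl^-]_original = 0.03986 × 250.0/19.46 = 0.5120 mol/L

0.5120 M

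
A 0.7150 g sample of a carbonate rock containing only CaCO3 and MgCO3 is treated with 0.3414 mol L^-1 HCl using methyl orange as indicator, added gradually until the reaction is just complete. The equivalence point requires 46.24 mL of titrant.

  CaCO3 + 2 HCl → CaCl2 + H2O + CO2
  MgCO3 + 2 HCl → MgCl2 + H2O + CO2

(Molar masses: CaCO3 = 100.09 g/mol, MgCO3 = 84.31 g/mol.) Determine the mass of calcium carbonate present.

n(HCl) = 0.04624 × 0.3414 = 0.01579 mol
Let x = n(CaCO3), y = n(MgCO3).
Titrant: 2x + 2y = 0.01579;  mass: 100.09x + 84.31y = 0.7150
Solving, x = 3.139 × 10^-3 mol, y = 4.755 × 10^-3 mol
mass of CaCO3 = 3.139 × 10^-3 × 100.09 = 0.3141 g

0.3141 g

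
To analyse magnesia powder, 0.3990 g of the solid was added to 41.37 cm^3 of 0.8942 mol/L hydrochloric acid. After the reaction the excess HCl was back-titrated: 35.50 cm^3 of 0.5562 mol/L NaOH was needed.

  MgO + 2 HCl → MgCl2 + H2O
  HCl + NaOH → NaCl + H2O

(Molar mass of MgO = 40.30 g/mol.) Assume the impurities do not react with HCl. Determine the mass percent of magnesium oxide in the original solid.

n(HCl) added = 0.04137 × 0.8942 = 0.03699 mol
n(NaOH) used in back-titration = 0.03550 × 0.5562 = 0.01975 mol
n(HCl) left over = 0.01975 mol (1:1 ratio)
n(HCl) consumed by analyte = 0.03699 − 0.01975 = 0.01725 mol
From the 1:2 ratio, n(MgO) = 1/2 × 0.01725 = 8.624 × 10^-3 mol
mass of MgO = 8.624 × 10^-3 × 40.30 = 0.3475 g
% MgO = 0.3475 / 0.3990 × 100 = 87.10 %

87.10 %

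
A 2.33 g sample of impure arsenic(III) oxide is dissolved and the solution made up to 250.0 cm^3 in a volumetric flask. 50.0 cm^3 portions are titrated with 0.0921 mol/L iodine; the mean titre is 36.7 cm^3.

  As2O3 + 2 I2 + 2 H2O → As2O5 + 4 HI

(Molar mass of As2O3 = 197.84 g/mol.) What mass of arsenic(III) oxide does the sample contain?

1.67 g

n(I2) per titration = 0.0367 × 0.0921 = 3.38 × 10^-3 mol
From the 1:2 ratio, n(As2O3) in each aliquot = 1/2 × 3.38 × 10^-3 = 1.69 × 10^-3 mol
n(As2O3) in the whole flask = 1.69 × 10^-3 × 250.0/50.0 = 8.45 × 10^-3 mol
mass of As2O3 = 8.45 × 10^-3 × 197.84 = 1.67 g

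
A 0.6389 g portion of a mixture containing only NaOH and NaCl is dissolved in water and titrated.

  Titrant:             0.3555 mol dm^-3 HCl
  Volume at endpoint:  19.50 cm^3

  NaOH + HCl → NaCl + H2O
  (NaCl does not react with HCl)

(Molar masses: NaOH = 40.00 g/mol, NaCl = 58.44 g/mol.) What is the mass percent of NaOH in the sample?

43.40 %

n(HCl) = 0.01950 × 0.3555 = 6.932 × 10^-3 mol
Let x = n(NaOH), y = n(NaCl).
Titrant: 1x = 6.932 × 10^-3;  mass: 40.00x + 58.44y = 0.6389
Solving, x = 6.932 × 10^-3 mol, y = 6.188 × 10^-3 mol
mass of NaOH = 6.932 × 10^-3 × 40.00 = 0.2773 g
% NaOH = 0.2773 / 0.6389 × 100 = 43.40 %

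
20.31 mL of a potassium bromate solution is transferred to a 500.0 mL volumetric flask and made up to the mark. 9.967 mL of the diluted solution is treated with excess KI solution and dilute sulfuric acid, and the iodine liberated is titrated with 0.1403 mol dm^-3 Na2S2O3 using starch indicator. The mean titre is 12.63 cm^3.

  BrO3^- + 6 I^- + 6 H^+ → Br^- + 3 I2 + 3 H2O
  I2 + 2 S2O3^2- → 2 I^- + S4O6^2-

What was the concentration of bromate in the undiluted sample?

n(S2O3^2-) = 0.01263 × 0.1403 = 1.772 × 10^-3 mol
n(I2) = n(S2O3^2-)/2 = 8.860 × 10^-4 mol
From the 1:3 ratio, n(BrO3^-) in the aliquot = 1/3 × 8.860 × 10^-4 = 2.953 × 10^-4 mol
[BrO3^-]_dilute = 2.953 × 10^-4 / 0.009967 = 0.02963 mol/L
[BrO3^-]_original = 0.02963 × 500.0/20.31 = 0.7295 mol/L

0.7295 mol/L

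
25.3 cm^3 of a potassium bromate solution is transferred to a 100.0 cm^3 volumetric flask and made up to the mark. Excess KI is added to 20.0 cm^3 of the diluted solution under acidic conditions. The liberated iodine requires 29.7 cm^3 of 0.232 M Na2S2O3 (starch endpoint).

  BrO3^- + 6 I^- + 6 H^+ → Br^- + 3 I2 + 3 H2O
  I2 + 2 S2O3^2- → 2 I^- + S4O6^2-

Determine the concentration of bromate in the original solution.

n(S2O3^2-) = 0.0297 × 0.232 = 6.89 × 10^-3 mol
n(I2) = n(S2O3^2-)/2 = 3.45 × 10^-3 mol
From the 1:3 ratio, n(BrO3^-) in the aliquot = 1/3 × 3.45 × 10^-3 = 1.15 × 10^-3 mol
[BrO3^-]_dilute = 1.15 × 10^-3 / 0.0200 = 0.0574 mol/L
[BrO3^-]_original = 0.0574 × 100.0/25.3 = 0.227 mol/L

0.227 M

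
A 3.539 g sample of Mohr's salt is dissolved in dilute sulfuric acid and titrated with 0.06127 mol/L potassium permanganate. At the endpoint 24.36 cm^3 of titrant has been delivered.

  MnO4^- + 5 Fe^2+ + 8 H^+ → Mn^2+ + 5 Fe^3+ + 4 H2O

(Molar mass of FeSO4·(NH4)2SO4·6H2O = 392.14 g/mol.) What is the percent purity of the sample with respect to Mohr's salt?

82.69 %

n(KMnO4) = 0.02436 L × 0.06127 mol/L = 1.493 × 10^-3 mol
From the 5:1 ratio, n(FeSO4·(NH4)2SO4·6H2O) = 5/1 × 1.493 × 10^-3 = 7.463 × 10^-3 mol
mass of FeSO4·(NH4)2SO4·6H2O = 7.463 × 10^-3 × 392.14 g/mol = 2.926 g
% FeSO4·(NH4)2SO4·6H2O = 2.926 / 3.539 × 100 = 82.69 %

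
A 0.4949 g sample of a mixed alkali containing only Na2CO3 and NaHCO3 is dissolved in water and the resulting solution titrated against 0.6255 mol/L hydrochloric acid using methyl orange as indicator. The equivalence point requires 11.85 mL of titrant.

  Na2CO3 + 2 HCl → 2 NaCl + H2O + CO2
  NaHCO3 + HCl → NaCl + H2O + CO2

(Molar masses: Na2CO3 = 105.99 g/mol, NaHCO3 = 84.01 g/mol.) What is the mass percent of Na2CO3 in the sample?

n(HCl) = 0.01185 × 0.6255 = 7.412 × 10^-3 mol
Let x = n(Na2CO3), y = n(NaHCO3).
Titrant: 2x + 1y = 7.412 × 10^-3;  mass: 105.99x + 84.01y = 0.4949
Solving, x = 2.060 × 10^-3 mol, y = 3.292 × 10^-3 mol
mass of Na2CO3 = 2.060 × 10^-3 × 105.99 = 0.2184 g
% Na2CO3 = 0.2184 / 0.4949 × 100 = 44.12 %

44.12 %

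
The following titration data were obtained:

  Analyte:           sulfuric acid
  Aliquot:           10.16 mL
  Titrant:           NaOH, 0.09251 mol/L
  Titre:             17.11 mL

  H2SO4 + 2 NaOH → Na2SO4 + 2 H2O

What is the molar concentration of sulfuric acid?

0.07790 mol/L

n(NaOH) = 0.01711 L × 0.09251 mol/L = 1.583 × 10^-3 mol
From the 1:2 mole ratio, n(H2SO4) = 1/2 × 1.583 × 10^-3 = 7.914 × 10^-4 mol
[H2SO4] = 7.914 × 10^-4 mol / 0.01016 L = 0.07790 mol/L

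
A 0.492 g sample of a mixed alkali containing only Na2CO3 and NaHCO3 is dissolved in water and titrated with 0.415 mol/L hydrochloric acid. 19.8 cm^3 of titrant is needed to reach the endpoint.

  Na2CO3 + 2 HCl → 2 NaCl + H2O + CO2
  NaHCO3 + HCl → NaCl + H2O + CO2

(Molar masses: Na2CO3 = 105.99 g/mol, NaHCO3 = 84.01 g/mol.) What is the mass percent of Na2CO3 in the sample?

n(HCl) = 0.0198 × 0.415 = 8.22 × 10^-3 mol
Let x = n(Na2CO3), y = n(NaHCO3).
Titrant: 2x + 1y = 8.22 × 10^-3;  mass: 105.99x + 84.01y = 0.492
Solving, x = 3.20 × 10^-3 mol, y = 1.82 × 10^-3 mol
mass of Na2CO3 = 3.20 × 10^-3 × 105.99 = 0.339 g
% Na2CO3 = 0.339 / 0.492 × 100 = 68.9 %

68.9 %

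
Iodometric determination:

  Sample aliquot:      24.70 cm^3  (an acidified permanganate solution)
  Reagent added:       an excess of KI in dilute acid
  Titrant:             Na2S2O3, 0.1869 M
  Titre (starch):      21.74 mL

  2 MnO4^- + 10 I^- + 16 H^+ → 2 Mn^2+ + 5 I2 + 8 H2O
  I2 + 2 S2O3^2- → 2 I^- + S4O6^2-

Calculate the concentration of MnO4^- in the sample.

n(S2O3^2-) = 0.02174 × 0.1869 = 4.063 × 10^-3 mol
n(I2) = n(S2O3^2-)/2 = 2.032 × 10^-3 mol
From the 2:5 ratio, n(MnO4^-) in the aliquot = 2/5 × 2.032 × 10^-3 = 8.126 × 10^-4 mol
[MnO4^-] = 8.126 × 10^-4 / 0.02470 = 0.03290 mol/L

0.03290 M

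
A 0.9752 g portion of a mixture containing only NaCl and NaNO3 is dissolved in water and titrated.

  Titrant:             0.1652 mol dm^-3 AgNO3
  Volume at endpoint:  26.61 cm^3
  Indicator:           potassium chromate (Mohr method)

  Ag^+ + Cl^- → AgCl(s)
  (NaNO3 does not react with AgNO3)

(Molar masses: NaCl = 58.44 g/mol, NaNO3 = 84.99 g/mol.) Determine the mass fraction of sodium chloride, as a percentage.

n(AgNO3) = 0.02661 × 0.1652 = 4.396 × 10^-3 mol
Let x = n(NaCl), y = n(NaNO3).
Titrant: 1x = 4.396 × 10^-3;  mass: 58.44x + 84.99y = 0.9752
Solving, x = 4.396 × 10^-3 mol, y = 8.452 × 10^-3 mol
mass of NaCl = 4.396 × 10^-3 × 58.44 = 0.2569 g
% NaCl = 0.2569 / 0.9752 × 100 = 26.34 %

26.34 %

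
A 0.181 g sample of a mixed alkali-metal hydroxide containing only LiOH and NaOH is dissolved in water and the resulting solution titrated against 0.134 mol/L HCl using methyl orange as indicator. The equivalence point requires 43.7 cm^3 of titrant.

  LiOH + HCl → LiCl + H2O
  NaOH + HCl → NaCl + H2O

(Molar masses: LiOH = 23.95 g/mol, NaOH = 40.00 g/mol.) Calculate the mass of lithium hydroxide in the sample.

0.0794 g

n(HCl) = 0.0437 × 0.134 = 5.86 × 10^-3 mol
Let x = n(LiOH), y = n(NaOH).
Titrant: 1x + 1y = 5.86 × 10^-3;  mass: 23.95x + 40.00y = 0.181
Solving, x = 3.32 × 10^-3 mol, y = 2.54 × 10^-3 mol
mass of LiOH = 3.32 × 10^-3 × 23.95 = 0.0794 g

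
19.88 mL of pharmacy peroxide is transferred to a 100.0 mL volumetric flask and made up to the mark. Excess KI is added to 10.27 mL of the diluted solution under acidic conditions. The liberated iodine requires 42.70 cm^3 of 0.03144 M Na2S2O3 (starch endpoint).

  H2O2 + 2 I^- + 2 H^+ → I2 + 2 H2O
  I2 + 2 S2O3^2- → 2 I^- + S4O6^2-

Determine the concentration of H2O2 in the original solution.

0.3288 M

n(S2O3^2-) = 0.04270 × 0.03144 = 1.342 × 10^-3 mol
n(I2) = n(S2O3^2-)/2 = 6.712 × 10^-4 mol
n(H2O2) in the aliquot = 6.712 × 10^-4 mol (1:1 ratio)
[H2O2]_dilute = 6.712 × 10^-4 / 0.01027 = 0.06536 mol/L
[H2O2]_original = 0.06536 × 100.0/19.88 = 0.3288 mol/L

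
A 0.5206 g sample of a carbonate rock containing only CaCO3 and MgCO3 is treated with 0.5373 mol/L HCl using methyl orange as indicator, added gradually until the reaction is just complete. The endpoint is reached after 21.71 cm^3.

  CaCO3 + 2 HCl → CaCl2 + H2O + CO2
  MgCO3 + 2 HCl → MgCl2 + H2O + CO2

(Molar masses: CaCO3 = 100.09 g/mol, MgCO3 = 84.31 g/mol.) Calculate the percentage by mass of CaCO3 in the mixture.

n(HCl) = 0.02171 × 0.5373 = 0.01166 mol
Let x = n(CaCO3), y = n(MgCO3).
Titrant: 2x + 2y = 0.01166;  mass: 100.09x + 84.31y = 0.5206
Solving, x = 1.830 × 10^-3 mol, y = 4.003 × 10^-3 mol
mass of CaCO3 = 1.830 × 10^-3 × 100.09 = 0.1831 g
% CaCO3 = 0.1831 / 0.5206 × 100 = 35.18 %

35.18 %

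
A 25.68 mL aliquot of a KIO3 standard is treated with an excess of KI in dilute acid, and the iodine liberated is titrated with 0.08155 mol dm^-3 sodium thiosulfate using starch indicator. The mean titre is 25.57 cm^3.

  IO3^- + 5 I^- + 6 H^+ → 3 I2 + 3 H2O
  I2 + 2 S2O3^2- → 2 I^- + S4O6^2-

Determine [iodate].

n(S2O3^2-) = 0.02557 × 0.08155 = 2.085 × 10^-3 mol
n(I2) = n(S2O3^2-)/2 = 1.043 × 10^-3 mol
From the 1:3 ratio, n(IO3^-) in the aliquot = 1/3 × 1.043 × 10^-3 = 3.475 × 10^-4 mol
[IO3^-] = 3.475 × 10^-4 / 0.02568 = 0.01353 mol/L

0.01353 mol/L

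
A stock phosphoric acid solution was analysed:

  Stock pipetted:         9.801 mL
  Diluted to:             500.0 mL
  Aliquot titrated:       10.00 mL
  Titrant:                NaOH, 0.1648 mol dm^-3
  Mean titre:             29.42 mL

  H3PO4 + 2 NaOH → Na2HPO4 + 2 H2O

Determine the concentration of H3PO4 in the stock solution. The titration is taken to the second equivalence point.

n(NaOH) = 0.02942 × 0.1648 = 4.848 × 10^-3 mol
From the 1:2 ratio, n(H3PO4) in the aliquot = 1/2 × 4.848 × 10^-3 = 2.424 × 10^-3 mol
[H3PO4]_dilute = 2.424 × 10^-3 / 0.01000 = 0.2424 mol/L
Dilution factor = 500.0 / 9.801 = 51.02
[H3PO4]_stock = 0.2424 × 51.02 = 12.37 mol/L

12.37 mol/L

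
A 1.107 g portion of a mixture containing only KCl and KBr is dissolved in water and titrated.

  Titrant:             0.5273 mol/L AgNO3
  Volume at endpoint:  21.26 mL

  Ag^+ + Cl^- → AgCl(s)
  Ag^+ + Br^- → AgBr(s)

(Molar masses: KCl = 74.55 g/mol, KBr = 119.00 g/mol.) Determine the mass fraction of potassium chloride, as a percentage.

n(AgNO3) = 0.02126 × 0.5273 = 0.01121 mol
Let x = n(KCl), y = n(KBr).
Titrant: 1x + 1y = 0.01121;  mass: 74.55x + 119.00y = 1.107
Solving, x = 5.108 × 10^-3 mol, y = 6.103 × 10^-3 mol
mass of KCl = 5.108 × 10^-3 × 74.55 = 0.3808 g
% KCl = 0.3808 / 1.107 × 100 = 34.40 %

34.40 %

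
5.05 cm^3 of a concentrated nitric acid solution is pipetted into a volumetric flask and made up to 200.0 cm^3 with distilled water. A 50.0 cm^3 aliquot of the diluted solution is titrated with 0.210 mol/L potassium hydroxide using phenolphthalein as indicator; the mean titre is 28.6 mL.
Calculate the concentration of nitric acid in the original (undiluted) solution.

HNO3 + KOH → KNO3 + H2O
n(KOH) = 0.0286 × 0.210 = 6.01 × 10^-3 mol
n(HNO3) in the aliquot = 6.01 × 10^-3 mol (1:1 ratio)
[HNO3]_dilute = 6.01 × 10^-3 / 0.0500 = 0.120 mol/L
Dilution factor = 200.0 / 5.05 = 39.60
[HNO3]_stock = 0.120 × 39.60 = 4.76 mol/L

4.76 mol/L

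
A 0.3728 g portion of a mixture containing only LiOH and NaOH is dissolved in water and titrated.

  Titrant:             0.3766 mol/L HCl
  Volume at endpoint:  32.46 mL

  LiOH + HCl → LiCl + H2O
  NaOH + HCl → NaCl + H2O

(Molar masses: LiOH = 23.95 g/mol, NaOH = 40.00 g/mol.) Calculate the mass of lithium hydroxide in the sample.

0.1734 g

n(HCl) = 0.03246 × 0.3766 = 0.01222 mol
Let x = n(LiOH), y = n(NaOH).
Titrant: 1x + 1y = 0.01222;  mass: 23.95x + 40.00y = 0.3728
Solving, x = 7.238 × 10^-3 mol, y = 4.986 × 10^-3 mol
mass of LiOH = 7.238 × 10^-3 × 23.95 = 0.1734 g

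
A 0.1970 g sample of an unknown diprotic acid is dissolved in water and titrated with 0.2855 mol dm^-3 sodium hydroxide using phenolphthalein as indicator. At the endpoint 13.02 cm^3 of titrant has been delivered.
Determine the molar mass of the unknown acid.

106.0 g/mol

n(NaOH) = 0.01302 L × 0.2855 mol/L = 3.717 × 10^-3 mol
From the 1:2 ratio, n(H2A) = 1/2 × 3.717 × 10^-3 = 1.859 × 10^-3 mol
M = m / n = 0.1970 g / 1.859 × 10^-3 mol = 106.0 g/mol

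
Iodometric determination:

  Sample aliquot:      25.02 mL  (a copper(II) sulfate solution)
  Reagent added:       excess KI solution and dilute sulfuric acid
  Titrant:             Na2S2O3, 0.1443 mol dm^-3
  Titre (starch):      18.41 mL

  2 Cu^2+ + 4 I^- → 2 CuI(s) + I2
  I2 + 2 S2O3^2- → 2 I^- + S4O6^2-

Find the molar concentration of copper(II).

0.1062 mol/L

n(S2O3^2-) = 0.01841 × 0.1443 = 2.657 × 10^-3 mol
n(I2) = n(S2O3^2-)/2 = 1.328 × 10^-3 mol
From the 2:1 ratio, n(Cu2+) in the aliquot = 2/1 × 1.328 × 10^-3 = 2.657 × 10^-3 mol
[Cu2+] = 2.657 × 10^-3 / 0.02502 = 0.1062 mol/L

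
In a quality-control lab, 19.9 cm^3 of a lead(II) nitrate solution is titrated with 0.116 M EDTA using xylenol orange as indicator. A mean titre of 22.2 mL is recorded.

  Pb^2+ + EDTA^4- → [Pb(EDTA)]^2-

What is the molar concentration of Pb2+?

0.129 M

n(EDTA) = 0.0222 L × 0.116 mol/L = 2.58 × 10^-3 mol
n(Pb2+) = 2.58 × 10^-3 mol (1:1 mole ratio)
[Pb2+] = 2.58 × 10^-3 mol / 0.0199 L = 0.129 mol/L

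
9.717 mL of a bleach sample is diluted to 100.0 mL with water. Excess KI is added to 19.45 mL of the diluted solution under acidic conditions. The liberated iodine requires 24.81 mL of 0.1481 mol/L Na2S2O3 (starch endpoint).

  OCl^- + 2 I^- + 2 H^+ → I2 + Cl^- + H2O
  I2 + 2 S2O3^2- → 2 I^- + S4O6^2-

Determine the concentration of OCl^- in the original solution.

0.9721 mol/L

n(S2O3^2-) = 0.02481 × 0.1481 = 3.674 × 10^-3 mol
n(I2) = n(S2O3^2-)/2 = 1.837 × 10^-3 mol
n(OCl^-) in the aliquot = 1.837 × 10^-3 mol (1:1 ratio)
[OCl^-]_dilute = 1.837 × 10^-3 / 0.01945 = 0.09446 mol/L
[OCl^-]_original = 0.09446 × 100.0/9.717 = 0.9721 mol/L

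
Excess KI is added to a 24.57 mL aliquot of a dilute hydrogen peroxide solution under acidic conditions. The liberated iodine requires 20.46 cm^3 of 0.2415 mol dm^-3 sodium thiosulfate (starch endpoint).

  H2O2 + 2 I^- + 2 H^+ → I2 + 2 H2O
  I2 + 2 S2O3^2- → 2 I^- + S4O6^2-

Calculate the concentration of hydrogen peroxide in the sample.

0.1006 mol/L

n(S2O3^2-) = 0.02046 × 0.2415 = 4.941 × 10^-3 mol
n(I2) = n(S2O3^2-)/2 = 2.471 × 10^-3 mol
n(H2O2) in the aliquot = 2.471 × 10^-3 mol (1:1 ratio)
[H2O2] = 2.471 × 10^-3 / 0.02457 = 0.1006 mol/L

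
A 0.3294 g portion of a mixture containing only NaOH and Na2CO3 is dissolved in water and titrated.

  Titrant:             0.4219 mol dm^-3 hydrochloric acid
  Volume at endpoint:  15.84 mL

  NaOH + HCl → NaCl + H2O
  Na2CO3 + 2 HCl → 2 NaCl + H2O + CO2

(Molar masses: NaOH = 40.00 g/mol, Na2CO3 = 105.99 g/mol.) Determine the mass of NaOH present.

n(HCl) = 0.01584 × 0.4219 = 6.683 × 10^-3 mol
Let x = n(NaOH), y = n(Na2CO3).
Titrant: 1x + 2y = 6.683 × 10^-3;  mass: 40.00x + 105.99y = 0.3294
Solving, x = 1.905 × 10^-3 mol, y = 2.389 × 10^-3 mol
mass of NaOH = 1.905 × 10^-3 × 40.00 = 0.07621 g

0.07621 g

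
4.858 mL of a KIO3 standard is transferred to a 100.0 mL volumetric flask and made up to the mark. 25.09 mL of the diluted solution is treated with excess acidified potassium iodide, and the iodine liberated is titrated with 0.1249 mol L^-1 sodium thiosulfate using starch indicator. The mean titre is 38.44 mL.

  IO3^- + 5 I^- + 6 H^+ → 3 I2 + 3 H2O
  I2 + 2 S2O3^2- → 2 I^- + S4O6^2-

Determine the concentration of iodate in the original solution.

n(S2O3^2-) = 0.03844 × 0.1249 = 4.801 × 10^-3 mol
n(I2) = n(S2O3^2-)/2 = 2.401 × 10^-3 mol
From the 1:3 ratio, n(IO3^-) in the aliquot = 1/3 × 2.401 × 10^-3 = 8.002 × 10^-4 mol
[IO3^-]_dilute = 8.002 × 10^-4 / 0.02509 = 0.03189 mol/L
[IO3^-]_original = 0.03189 × 100.0/4.858 = 0.6565 mol/L

0.6565 mol/L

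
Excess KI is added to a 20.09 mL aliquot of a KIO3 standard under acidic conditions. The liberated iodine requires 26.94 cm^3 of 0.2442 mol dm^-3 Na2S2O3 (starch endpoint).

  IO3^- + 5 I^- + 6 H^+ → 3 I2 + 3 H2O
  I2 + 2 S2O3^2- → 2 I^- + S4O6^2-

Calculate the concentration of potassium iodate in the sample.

0.05458 mol/L

n(S2O3^2-) = 0.02694 × 0.2442 = 6.579 × 10^-3 mol
n(I2) = n(S2O3^2-)/2 = 3.289 × 10^-3 mol
From the 1:3 ratio, n(IO3^-) in the aliquot = 1/3 × 3.289 × 10^-3 = 1.096 × 10^-3 mol
[IO3^-] = 1.096 × 10^-3 / 0.02009 = 0.05458 mol/L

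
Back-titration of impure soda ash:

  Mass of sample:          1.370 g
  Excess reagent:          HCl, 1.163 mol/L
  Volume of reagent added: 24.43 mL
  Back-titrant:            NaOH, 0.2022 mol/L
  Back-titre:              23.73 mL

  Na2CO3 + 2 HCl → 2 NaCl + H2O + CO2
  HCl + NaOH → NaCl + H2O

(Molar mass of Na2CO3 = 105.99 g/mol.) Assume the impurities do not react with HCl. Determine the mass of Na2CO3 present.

1.251 g

n(HCl) added = 0.02443 × 1.163 = 0.02841 mol
n(NaOH) used in back-titration = 0.02373 × 0.2022 = 4.798 × 10^-3 mol
n(HCl) left over = 4.798 × 10^-3 mol (1:1 ratio)
n(HCl) consumed by analyte = 0.02841 − 4.798 × 10^-3 = 0.02361 mol
From the 1:2 ratio, n(Na2CO3) = 1/2 × 0.02361 = 0.01181 mol
mass of Na2CO3 = 0.01181 × 105.99 = 1.251 g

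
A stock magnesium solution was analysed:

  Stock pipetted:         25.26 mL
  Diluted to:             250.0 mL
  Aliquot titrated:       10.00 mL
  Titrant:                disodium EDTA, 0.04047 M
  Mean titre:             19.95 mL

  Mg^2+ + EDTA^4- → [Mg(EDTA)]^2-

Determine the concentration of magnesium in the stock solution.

n(EDTA) = 0.01995 × 0.04047 = 8.074 × 10^-4 mol
n(Mg2+) in the aliquot = 8.074 × 10^-4 mol (1:1 ratio)
[Mg2+]_dilute = 8.074 × 10^-4 / 0.01000 = 0.08074 mol/L
Dilution factor = 250.0 / 25.26 = 9.897
[Mg2+]_stock = 0.08074 × 9.897 = 0.7991 mol/L

0.7991 M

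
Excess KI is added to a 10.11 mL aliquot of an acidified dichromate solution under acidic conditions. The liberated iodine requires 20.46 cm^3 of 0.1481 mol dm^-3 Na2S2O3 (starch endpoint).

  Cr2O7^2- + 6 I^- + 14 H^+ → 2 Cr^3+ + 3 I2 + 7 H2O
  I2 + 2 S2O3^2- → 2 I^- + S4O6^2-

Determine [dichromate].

n(S2O3^2-) = 0.02046 × 0.1481 = 3.030 × 10^-3 mol
n(I2) = n(S2O3^2-)/2 = 1.515 × 10^-3 mol
From the 1:3 ratio, n(Cr2O7^2-) in the aliquot = 1/3 × 1.515 × 10^-3 = 5.050 × 10^-4 mol
[Cr2O7^2-] = 5.050 × 10^-4 / 0.01011 = 0.04995 mol/L

0.04995 mol/L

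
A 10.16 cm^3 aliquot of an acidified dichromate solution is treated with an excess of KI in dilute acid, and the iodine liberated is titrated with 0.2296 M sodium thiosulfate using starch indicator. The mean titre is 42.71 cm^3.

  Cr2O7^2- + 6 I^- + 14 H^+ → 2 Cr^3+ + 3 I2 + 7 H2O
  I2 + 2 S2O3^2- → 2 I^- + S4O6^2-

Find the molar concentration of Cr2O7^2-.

n(S2O3^2-) = 0.04271 × 0.2296 = 9.806 × 10^-3 mol
n(I2) = n(S2O3^2-)/2 = 4.903 × 10^-3 mol
From the 1:3 ratio, n(Cr2O7^2-) in the aliquot = 1/3 × 4.903 × 10^-3 = 1.634 × 10^-3 mol
[Cr2O7^2-] = 1.634 × 10^-3 / 0.01016 = 0.1609 mol/L

0.1609 M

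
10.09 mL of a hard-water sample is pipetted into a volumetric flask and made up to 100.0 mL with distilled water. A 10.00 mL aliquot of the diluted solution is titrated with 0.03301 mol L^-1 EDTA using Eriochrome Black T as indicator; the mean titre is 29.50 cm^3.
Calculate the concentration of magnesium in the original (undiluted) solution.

0.9651 mol/L

Mg^2+ + EDTA^4- → [Mg(EDTA)]^2-
n(EDTA) = 0.02950 × 0.03301 = 9.738 × 10^-4 mol
n(Mg2+) in the aliquot = 9.738 × 10^-4 mol (1:1 ratio)
[Mg2+]_dilute = 9.738 × 10^-4 / 0.01000 = 0.09738 mol/L
Dilution factor = 100.0 / 10.09 = 9.911
[Mg2+]_stock = 0.09738 × 9.911 = 0.9651 mol/L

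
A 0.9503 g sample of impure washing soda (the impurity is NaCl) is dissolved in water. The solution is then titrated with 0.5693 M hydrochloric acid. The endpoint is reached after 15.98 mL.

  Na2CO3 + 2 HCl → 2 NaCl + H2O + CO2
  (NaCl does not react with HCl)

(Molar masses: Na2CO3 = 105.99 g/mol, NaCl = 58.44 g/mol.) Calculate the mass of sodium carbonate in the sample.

0.4821 g

n(HCl) = 0.01598 × 0.5693 = 9.097 × 10^-3 mol
Let x = n(Na2CO3), y = n(NaCl).
Titrant: 2x = 9.097 × 10^-3;  mass: 105.99x + 58.44y = 0.9503
Solving, x = 4.549 × 10^-3 mol, y = 8.011 × 10^-3 mol
mass of Na2CO3 = 4.549 × 10^-3 × 105.99 = 0.4821 g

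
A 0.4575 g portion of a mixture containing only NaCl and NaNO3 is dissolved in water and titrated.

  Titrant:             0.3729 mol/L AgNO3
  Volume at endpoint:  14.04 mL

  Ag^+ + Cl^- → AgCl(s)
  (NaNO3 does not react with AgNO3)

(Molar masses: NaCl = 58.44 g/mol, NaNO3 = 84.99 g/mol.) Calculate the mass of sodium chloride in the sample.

0.3060 g

n(AgNO3) = 0.01404 × 0.3729 = 5.236 × 10^-3 mol
Let x = n(NaCl), y = n(NaNO3).
Titrant: 1x = 5.236 × 10^-3;  mass: 58.44x + 84.99y = 0.4575
Solving, x = 5.236 × 10^-3 mol, y = 1.783 × 10^-3 mol
mass of NaCl = 5.236 × 10^-3 × 58.44 = 0.3060 g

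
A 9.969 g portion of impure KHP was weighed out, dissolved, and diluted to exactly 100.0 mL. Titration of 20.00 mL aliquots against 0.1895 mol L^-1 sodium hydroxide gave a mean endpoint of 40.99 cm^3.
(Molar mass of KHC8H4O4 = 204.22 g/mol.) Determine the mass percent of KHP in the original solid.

79.56 %

KHC8H4O4 + NaOH → KNaC8H4O4 + H2O
n(NaOH) per titration = 0.04099 × 0.1895 = 7.768 × 10^-3 mol
n(KHC8H4O4) in each aliquot = 7.768 × 10^-3 mol (1:1 ratio)
n(KHC8H4O4) in the whole flask = 7.768 × 10^-3 × 100.0/20.00 = 0.03884 mol
mass of KHC8H4O4 = 0.03884 × 204.22 = 7.932 g
% KHC8H4O4 = 7.932 / 9.969 × 100 = 79.56 %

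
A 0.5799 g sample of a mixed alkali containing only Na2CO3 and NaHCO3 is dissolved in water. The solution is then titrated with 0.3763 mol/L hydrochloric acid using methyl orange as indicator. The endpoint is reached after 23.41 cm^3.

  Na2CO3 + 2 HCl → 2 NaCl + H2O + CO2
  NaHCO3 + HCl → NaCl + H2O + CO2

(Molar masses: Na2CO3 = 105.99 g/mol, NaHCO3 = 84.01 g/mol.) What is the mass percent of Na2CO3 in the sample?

47.19 %

n(HCl) = 0.02341 × 0.3763 = 8.809 × 10^-3 mol
Let x = n(Na2CO3), y = n(NaHCO3).
Titrant: 2x + 1y = 8.809 × 10^-3;  mass: 105.99x + 84.01y = 0.5799
Solving, x = 2.582 × 10^-3 mol, y = 3.645 × 10^-3 mol
mass of Na2CO3 = 2.582 × 10^-3 × 105.99 = 0.2737 g
% Na2CO3 = 0.2737 / 0.5799 × 100 = 47.19 %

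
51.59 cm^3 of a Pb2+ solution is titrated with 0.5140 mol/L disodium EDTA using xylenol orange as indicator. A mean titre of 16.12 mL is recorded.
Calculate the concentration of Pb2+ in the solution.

0.1606 mol/L

Pb^2+ + EDTA^4- → [Pb(EDTA)]^2-
n(EDTA) = 0.01612 L × 0.5140 mol/L = 8.286 × 10^-3 mol
n(Pb2+) = 8.286 × 10^-3 mol (1:1 mole ratio)
[Pb2+] = 8.286 × 10^-3 mol / 0.05159 L = 0.1606 mol/L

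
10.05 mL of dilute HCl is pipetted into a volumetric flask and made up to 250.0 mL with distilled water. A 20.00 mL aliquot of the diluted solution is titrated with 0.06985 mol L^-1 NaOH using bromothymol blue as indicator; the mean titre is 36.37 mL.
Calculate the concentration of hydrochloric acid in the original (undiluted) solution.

HCl + NaOH → NaCl + H2O
n(NaOH) = 0.03637 × 0.06985 = 2.540 × 10^-3 mol
n(HCl) in the aliquot = 2.540 × 10^-3 mol (1:1 ratio)
[HCl]_dilute = 2.540 × 10^-3 / 0.02000 = 0.1270 mol/L
Dilution factor = 250.0 / 10.05 = 24.88
[HCl]_stock = 0.1270 × 24.88 = 3.160 mol/L

3.160 mol/L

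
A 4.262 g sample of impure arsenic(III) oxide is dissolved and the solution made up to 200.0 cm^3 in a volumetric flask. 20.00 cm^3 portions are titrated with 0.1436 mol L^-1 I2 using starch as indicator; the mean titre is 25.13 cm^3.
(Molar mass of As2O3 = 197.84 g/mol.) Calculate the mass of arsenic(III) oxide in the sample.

As2O3 + 2 I2 + 2 H2O → As2O5 + 4 HI
n(I2) per titration = 0.02513 × 0.1436 = 3.609 × 10^-3 mol
From the 1:2 ratio, n(As2O3) in each aliquot = 1/2 × 3.609 × 10^-3 = 1.804 × 10^-3 mol
n(As2O3) in the whole flask = 1.804 × 10^-3 × 200.0/20.00 = 0.01804 mol
mass of As2O3 = 0.01804 × 197.84 = 3.570 g

3.570 g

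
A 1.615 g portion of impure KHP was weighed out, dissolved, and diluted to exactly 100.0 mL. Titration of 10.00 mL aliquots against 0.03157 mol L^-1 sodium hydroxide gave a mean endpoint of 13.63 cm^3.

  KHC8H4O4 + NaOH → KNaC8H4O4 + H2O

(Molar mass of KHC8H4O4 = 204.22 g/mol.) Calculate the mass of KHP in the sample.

n(NaOH) per titration = 0.01363 × 0.03157 = 4.303 × 10^-4 mol
n(KHC8H4O4) in each aliquot = 4.303 × 10^-4 mol (1:1 ratio)
n(KHC8H4O4) in the whole flask = 4.303 × 10^-4 × 100.0/10.00 = 4.303 × 10^-3 mol
mass of KHC8H4O4 = 4.303 × 10^-3 × 204.22 = 0.8788 g

0.8788 g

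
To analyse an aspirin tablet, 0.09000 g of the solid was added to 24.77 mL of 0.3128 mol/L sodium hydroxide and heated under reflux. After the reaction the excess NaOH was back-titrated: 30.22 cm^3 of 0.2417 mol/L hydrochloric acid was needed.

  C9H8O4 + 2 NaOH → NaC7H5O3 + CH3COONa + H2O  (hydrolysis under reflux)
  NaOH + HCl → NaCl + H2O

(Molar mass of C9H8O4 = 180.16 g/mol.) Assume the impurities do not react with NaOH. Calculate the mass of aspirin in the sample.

n(NaOH) added = 0.02477 × 0.3128 = 7.748 × 10^-3 mol
n(HCl) used in back-titration = 0.03022 × 0.2417 = 7.304 × 10^-3 mol
n(NaOH) left over = 7.304 × 10^-3 mol (1:1 ratio)
n(NaOH) consumed by analyte = 7.748 × 10^-3 − 7.304 × 10^-3 = 4.439 × 10^-4 mol
From the 1:2 ratio, n(C9H8O4) = 1/2 × 4.439 × 10^-4 = 2.219 × 10^-4 mol
mass of C9H8O4 = 2.219 × 10^-4 × 180.16 = 0.03998 g

0.03998 g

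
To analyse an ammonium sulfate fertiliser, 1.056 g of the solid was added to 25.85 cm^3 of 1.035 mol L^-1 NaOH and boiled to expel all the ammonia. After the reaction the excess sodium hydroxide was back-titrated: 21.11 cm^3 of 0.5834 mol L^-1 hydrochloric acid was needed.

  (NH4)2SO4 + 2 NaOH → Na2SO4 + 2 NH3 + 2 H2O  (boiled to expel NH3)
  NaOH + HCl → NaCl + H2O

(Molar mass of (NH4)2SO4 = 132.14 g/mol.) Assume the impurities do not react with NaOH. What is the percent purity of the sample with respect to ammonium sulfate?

n(NaOH) added = 0.02585 × 1.035 = 0.02675 mol
n(HCl) used in back-titration = 0.02111 × 0.5834 = 0.01232 mol
n(NaOH) left over = 0.01232 mol (1:1 ratio)
n(NaOH) consumed by analyte = 0.02675 − 0.01232 = 0.01444 mol
From the 1:2 ratio, n((NH4)2SO4) = 1/2 × 0.01444 = 7.220 × 10^-3 mol
mass of (NH4)2SO4 = 7.220 × 10^-3 × 132.14 = 0.9540 g
% (NH4)2SO4 = 0.9540 / 1.056 × 100 = 90.34 %

90.34 %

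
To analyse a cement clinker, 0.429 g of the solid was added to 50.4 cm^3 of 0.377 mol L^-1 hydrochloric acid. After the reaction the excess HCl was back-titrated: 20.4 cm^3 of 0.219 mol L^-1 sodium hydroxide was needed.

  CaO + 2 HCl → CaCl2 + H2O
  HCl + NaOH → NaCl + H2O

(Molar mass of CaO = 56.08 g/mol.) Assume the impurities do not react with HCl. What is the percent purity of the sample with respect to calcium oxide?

n(HCl) added = 0.0504 × 0.377 = 0.0190 mol
n(NaOH) used in back-titration = 0.0204 × 0.219 = 4.47 × 10^-3 mol
n(HCl) left over = 4.47 × 10^-3 mol (1:1 ratio)
n(HCl) consumed by analyte = 0.0190 − 4.47 × 10^-3 = 0.0145 mol
From the 1:2 ratio, n(CaO) = 1/2 × 0.0145 = 7.27 × 10^-3 mol
mass of CaO = 7.27 × 10^-3 × 56.08 = 0.408 g
% CaO = 0.408 / 0.429 × 100 = 95.0 %

95.0 %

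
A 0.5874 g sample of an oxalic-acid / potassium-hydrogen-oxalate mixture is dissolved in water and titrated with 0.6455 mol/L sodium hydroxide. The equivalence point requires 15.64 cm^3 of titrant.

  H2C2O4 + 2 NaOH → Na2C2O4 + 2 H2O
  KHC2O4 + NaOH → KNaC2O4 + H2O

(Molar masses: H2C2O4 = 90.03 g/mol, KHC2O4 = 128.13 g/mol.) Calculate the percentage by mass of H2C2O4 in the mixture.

n(NaOH) = 0.01564 × 0.6455 = 0.01010 mol
Let x = n(H2C2O4), y = n(KHC2O4).
Titrant: 2x + 1y = 0.01010;  mass: 90.03x + 128.13y = 0.5874
Solving, x = 4.248 × 10^-3 mol, y = 1.600 × 10^-3 mol
mass of H2C2O4 = 4.248 × 10^-3 × 90.03 = 0.3825 g
% H2C2O4 = 0.3825 / 0.5874 × 100 = 65.11 %

65.11 %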